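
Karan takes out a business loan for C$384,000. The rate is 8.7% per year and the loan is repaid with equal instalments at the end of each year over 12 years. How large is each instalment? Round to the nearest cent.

C$52,818.13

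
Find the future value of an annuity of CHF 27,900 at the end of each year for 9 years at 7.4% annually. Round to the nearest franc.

FV = 27900 × [(1+0.074)^9 − 1] / 0.074 = 27900 × 12.179013 = 339,794.4613

CHF 339,794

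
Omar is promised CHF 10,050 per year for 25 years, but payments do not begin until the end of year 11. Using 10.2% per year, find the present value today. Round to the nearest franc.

CHF 34,013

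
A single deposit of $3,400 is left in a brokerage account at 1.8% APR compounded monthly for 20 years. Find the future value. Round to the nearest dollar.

i = 0.018/12 = 0.0015 per month; n = 20·12 = 240.
3,400 × (1+0.0015)^240 = 3,400 × 1.432943 = 4,872.0057

$4,872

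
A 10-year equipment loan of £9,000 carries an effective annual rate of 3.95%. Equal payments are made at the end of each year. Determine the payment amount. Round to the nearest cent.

£1,106.86

PMT = 9000 / ( [1 − (1+0.0395)^(−10)] / 0.0395 ) = 9000 / 8.131122 = 1,106.8583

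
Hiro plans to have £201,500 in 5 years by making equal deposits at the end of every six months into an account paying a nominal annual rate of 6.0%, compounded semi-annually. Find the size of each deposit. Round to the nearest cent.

With 2 periods per year: i = 0.03, n = 10.
FV-annuity factor = 11.463879; PMT = 201500 / 11.463879 = 17,576.9471

£17,576.95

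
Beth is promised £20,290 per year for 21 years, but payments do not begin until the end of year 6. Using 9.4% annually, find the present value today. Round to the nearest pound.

PV at t=5 (ordinary 21-year annuity): 20290 × a(21|0.094) = 20290 × 9.025766 = 183,132.7863
Discount back 5 years: 183,132.7863 × (1+0.094)^(−5) = 183,132.7863 × 0.638136 = 116,863.6626

£116,864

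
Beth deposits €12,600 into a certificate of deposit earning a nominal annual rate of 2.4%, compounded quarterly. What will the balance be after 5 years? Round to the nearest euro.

€14,201

Periodic rate i = 0.024/4 = 0.006; n = 5 × 4 = 20 periods.
FV = 12,600 × (1 + 0.006)^20 = 14,201.3673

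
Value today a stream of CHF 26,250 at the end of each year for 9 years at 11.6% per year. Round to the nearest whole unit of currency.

PV = PMT · [1 − (1+i)^(−n)] / i = 26250 · 5.410252 = 142,019.1114

CHF 142,019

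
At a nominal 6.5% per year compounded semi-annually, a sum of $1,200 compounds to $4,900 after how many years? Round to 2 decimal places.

Periodic rate i = 0.065/2 = 0.0325.
(1+i)^n = 4900/1200 = 4.08333, so n = ln 4.08333 / ln 1.0325 = 43.9894 half-years
= 43.9894/2 years

21.99 years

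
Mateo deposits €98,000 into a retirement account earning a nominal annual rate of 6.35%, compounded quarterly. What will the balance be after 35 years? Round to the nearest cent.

€888,923.24

With 4 periods per year: i = 0.015875, n = 140.
FV = 98,000 × (1 + 0.015875)^140 = 888,923.2434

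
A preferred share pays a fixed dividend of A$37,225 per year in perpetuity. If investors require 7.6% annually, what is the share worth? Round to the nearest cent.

A$489,802.63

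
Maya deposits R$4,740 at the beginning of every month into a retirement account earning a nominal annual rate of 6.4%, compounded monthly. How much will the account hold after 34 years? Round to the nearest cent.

R$6,933,654.42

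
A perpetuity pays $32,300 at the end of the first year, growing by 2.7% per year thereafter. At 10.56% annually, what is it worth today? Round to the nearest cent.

PV = PMT / (i − g) = 32300 / (0.1056 − 0.027) = 32300 / 0.078600 = 410,941.4758

$410,941.48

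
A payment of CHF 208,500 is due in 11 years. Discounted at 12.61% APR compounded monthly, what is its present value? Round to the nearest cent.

CHF 52,461.34

Periodic rate i = 0.1261/12 = 0.0105083; n = 11 × 12 = 132 periods.
Discount factor = (1+0.0105083)^(−132) = 0.251613; PV = 208,500 × 0.251613 = 52,461.3358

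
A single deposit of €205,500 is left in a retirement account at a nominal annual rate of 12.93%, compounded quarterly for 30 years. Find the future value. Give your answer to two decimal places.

Periodic rate i = 0.1293/4 = 0.032325; n = 30 × 4 = 120 periods.
FV = 205,500 × (1 + 0.032325)^120 = 9,349,431.6040

€9,349,431.60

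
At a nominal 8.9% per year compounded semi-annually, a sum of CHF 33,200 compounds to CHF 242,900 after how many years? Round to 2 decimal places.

22.85 years

Periodic rate i = 0.089/2 = 0.0445.
(1+i)^n = 242900/33200 = 7.31627, so n = ln 7.31627 / ln 1.0445 = 45.7092 half-years
= 45.7092/2 years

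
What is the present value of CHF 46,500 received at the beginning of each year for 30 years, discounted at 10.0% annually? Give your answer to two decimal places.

CHF 482,186.67

PV = PMT · [1 − (1+i)^(−n)] / i × (1+i) = 46500 · 10.369606 = 482,186.6750
(annuity-due: payments at period start, so ×(1+i).)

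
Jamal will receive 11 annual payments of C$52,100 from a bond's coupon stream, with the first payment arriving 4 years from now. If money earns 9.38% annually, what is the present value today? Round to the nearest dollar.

PV at t=3 (ordinary 11-year annuity): 52100 × a(11|0.0938) = 52100 × 6.684672 = 348,271.4366
PV₀ = 348,271.4366 / (1+0.0938)^3 = 348,271.4366 / 1.308621 = 266,136.2911

C$266,136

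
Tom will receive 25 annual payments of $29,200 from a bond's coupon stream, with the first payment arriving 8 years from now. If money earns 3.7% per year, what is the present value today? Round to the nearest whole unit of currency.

$365,217

PV at t=7 (ordinary 25-year annuity): 29200 × a(25|0.037) = 29200 × 16.129465 = 470,980.3659
Discount back 7 years: 470,980.3659 × (1+0.037)^(−7) = 470,980.3659 × 0.775441 = 365,217.4400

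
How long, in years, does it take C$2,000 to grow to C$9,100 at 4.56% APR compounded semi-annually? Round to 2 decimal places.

Periodic rate i = 0.0456/2 = 0.0228.
(1+i)^n = 9100/2000 = 4.55000, so n = ln 4.55000 / ln 1.0228 = 67.2077 half-years
= 67.2077/2 years

33.60 years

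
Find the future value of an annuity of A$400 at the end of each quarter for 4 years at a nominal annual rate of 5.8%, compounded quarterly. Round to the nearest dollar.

A$7,145

With 4 periods per year: i = 0.0145, n = 16.
Accumulation factor s(16|0.0145) = 17.863487; FV = 400 × 17.863487 = 7,145.3947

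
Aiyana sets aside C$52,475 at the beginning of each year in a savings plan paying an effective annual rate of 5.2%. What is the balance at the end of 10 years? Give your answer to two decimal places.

C$700,862.45

Accumulation factor s(10|0.052) × (1+i) = 13.356121; FV = 52475 × 13.356121 = 700,862.4473
Payments are at the start of each period, so multiply by (1+i).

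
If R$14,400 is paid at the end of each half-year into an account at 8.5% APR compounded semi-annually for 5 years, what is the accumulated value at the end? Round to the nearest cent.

R$174,905.61

Periodic rate i = 0.085/2 = 0.0425; n = 5 × 2 = 10 periods.
Accumulation factor s(10|0.0425) = 12.146223; FV = 14400 × 12.146223 = 174,905.6080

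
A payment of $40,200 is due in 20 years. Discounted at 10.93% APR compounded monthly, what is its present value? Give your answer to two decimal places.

$4,562.01

i = 0.1093/12 = 0.00910833 per month; n = 20·12 = 240.
PV = FV·(1+i)^(−n) = 40,200 × 0.113483 = 4,562.0057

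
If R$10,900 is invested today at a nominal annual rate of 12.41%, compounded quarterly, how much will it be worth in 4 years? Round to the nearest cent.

Periodic rate i = 0.1241/4 = 0.031025; n = 4 × 4 = 16 periods.
FV = PV·(1+i)^n = 10,900 × 1.630449 = 17,771.8908

R$17,771.89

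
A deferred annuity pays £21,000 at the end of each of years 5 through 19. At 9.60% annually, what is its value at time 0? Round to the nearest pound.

PV at t=4 (ordinary 15-year annuity): 21000 × a(15|0.096) = 21000 × 7.782941 = 163,441.7714
PV₀ = 163,441.7714 / (1+0.096)^4 = 163,441.7714 / 1.442920 = 113,271.5501

£113,272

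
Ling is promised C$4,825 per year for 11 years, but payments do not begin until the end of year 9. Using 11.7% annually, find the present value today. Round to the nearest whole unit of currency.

PV at t=8 (ordinary 11-year annuity): 4825 × a(11|0.117) = 4825 × 6.016375 = 29,029.0101
PV₀ = 29,029.0101 / (1+0.117)^8 = 29,029.0101 / 2.423402 = 11,978.6215

C$11,979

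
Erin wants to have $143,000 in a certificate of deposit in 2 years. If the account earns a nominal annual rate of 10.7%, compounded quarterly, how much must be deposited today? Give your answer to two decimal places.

$115,775.95

Periodic rate i = 0.107/4 = 0.02675; n = 2 × 4 = 8 periods.
PV = 143,000 / (1 + 0.02675)^8 = 143,000 / 1.235144 = 115,775.9479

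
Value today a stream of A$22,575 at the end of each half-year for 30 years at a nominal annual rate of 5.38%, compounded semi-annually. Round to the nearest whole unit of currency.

A$668,538

i = 0.0538/2 = 0.0269 per half-year; n = 30·2 = 60.
PV = 22575 × [1 − (1+0.0269)^(−60)] / 0.0269 = 22575 × 29.614082 = 668,537.9108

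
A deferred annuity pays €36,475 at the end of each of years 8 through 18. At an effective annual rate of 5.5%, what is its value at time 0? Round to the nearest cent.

€202,914.34

Value one period before first payment (t=7): 36475 × [1 − (1+0.055)^(−11)] / 0.055 = 36475 × 8.092536 = 295,175.2627
Discount back 7 years: 295,175.2627 × (1+0.055)^(−7) = 295,175.2627 × 0.687437 = 202,914.3405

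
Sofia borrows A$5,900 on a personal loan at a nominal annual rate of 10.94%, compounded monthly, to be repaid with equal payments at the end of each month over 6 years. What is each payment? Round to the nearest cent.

i = 0.1094/12 = 0.00911667 per month; n = 6·12 = 72.
PMT = 5900 / ( [1 − (1+0.00911667)^(−72)] / 0.00911667 ) = 5900 / 52.622268 = 112.1198

A$112.12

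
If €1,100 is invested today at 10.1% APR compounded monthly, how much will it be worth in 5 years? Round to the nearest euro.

€1,819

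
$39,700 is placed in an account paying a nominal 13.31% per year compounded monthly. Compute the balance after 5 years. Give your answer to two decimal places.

$76,952.43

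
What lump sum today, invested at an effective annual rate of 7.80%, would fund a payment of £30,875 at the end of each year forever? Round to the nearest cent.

£395,833.33

PV = C/r = 30875/0.078 = 395,833.3333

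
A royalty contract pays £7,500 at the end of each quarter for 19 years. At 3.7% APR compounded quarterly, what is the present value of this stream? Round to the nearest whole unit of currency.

£408,081

i = 0.037/4 = 0.00925 per quarter; n = 19·4 = 76.
Annuity factor a(76|0.00925) = 54.410783; PV = 7500 × 54.410783 = 408,080.8717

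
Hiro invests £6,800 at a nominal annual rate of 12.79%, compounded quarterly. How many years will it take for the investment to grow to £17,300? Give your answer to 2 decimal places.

7.42 years

Periodic rate i = 0.1279/4 = 0.031975.
n = ln(17300/6800) / ln(1+0.031975) = ln(2.54412) / 0.031474 = 29.6680 quarters
= 29.6680/4 years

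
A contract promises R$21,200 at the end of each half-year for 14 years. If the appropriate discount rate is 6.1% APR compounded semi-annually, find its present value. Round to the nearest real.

R$395,378

With 2 periods per year: i = 0.0305, n = 28.
PV = 21200 × [1 − (1+0.0305)^(−28)] / 0.0305 = 21200 × 18.649917 = 395,378.2494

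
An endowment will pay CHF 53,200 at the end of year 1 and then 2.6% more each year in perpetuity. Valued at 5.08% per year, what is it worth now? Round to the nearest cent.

PV = D₁/(r − g) = 53200/(0.0508 − 0.026) = 2,145,161.2903

CHF 2,145,161.29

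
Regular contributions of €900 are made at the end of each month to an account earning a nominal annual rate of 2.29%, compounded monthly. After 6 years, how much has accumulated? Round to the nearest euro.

€69,392

With 12 periods per year: i = 0.00190833, n = 72.
FV = 900 × [(1+0.00190833)^72 − 1] / 0.00190833 = 900 × 77.102232 = 69,392.0092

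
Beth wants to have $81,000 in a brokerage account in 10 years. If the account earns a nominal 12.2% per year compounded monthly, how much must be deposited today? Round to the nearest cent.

With 12 periods per year: i = 0.0101667, n = 120.
PV = FV·(1+i)^(−n) = 81,000 × 0.297054 = 24,061.4050

$24,061.41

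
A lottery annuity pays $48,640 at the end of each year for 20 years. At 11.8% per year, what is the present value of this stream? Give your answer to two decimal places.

PV = 48640 × [1 − (1+0.118)^(−20)] / 0.118 = 48640 × 7.564072 = 367,916.4688

$367,916.47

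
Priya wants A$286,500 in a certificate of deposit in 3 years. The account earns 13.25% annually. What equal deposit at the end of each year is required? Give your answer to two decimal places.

PMT = 286500 / ( [(1+0.1325)^3 − 1] / 0.1325 ) = 286500 / 3.415056 = 83,893.2009

A$83,893.20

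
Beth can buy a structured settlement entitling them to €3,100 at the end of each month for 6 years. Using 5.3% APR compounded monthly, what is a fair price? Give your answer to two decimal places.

€190,834.30

i = 0.053/12 = 0.00441667 per month; n = 6·12 = 72.
PV = 3100 × [1 − (1+0.00441667)^(−72)] / 0.00441667 = 3100 × 61.559451 = 190,834.2970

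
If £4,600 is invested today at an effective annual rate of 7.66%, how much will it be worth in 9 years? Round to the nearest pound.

£8,938

FV = 4,600 × (1 + 0.0766)^9 = 8,938.1412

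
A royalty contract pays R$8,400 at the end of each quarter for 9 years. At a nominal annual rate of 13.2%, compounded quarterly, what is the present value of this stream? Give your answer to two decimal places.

With 4 periods per year: i = 0.033, n = 36.
PV = PMT · [1 − (1+i)^(−n)] / i = 8400 · 20.886856 = 175,449.5911

R$175,449.59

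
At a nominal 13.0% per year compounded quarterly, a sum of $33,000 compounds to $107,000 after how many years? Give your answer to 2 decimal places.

9.19 years

Periodic rate i = 0.13/4 = 0.0325.
(1+i)^n = 107000/33000 = 3.24242, so n = ln 3.24242 / ln 1.0325 = 36.7795 quarters
= 36.7795/4 years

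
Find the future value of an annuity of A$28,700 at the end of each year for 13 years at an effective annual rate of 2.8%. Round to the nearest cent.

A$442,690.07

FV = PMT · [(1+i)^n − 1] / i = 28700 · 15.424741 = 442,690.0701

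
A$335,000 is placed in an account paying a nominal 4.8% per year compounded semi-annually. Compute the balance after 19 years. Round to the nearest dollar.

A$824,980

Periodic rate i = 0.048/2 = 0.024; n = 19 × 2 = 38 periods.
335,000 × (1+0.024)^38 = 335,000 × 2.462625 = 824,979.5047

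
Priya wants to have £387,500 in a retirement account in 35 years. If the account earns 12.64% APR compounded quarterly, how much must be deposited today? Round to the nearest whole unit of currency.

With 4 periods per year: i = 0.0316, n = 140.
Discount factor = (1+0.0316)^(−140) = 0.012836; PV = 387,500 × 0.012836 = 4,973.7622

£4,974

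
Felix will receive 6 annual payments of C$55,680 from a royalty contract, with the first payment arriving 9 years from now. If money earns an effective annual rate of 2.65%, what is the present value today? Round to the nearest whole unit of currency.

Value one period before first payment (t=8): 55680 × [1 − (1+0.0265)^(−6)] / 0.0265 = 55680 × 5.480600 = 305,159.7906
PV₀ = 305,159.7906 / (1+0.0265)^8 = 305,159.7906 / 1.232740 = 247,545.8663

C$247,546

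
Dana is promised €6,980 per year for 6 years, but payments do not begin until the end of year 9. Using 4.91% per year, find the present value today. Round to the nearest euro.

PV at t=8 (ordinary 6-year annuity): 6980 × a(6|0.0491) = 6980 × 5.090334 = 35,530.5292
PV₀ = 35,530.5292 / (1+0.0491)^8 = 35,530.5292 / 1.467355 = 24,214.0024

€24,214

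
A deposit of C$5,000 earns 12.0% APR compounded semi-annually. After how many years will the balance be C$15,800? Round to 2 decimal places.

9.87 years

Periodic rate i = 0.12/2 = 0.06.
n = ln(15800/5000) / ln(1+0.06) = ln(3.16000) / 0.058269 = 19.7459 half-years
= 19.7459/2 years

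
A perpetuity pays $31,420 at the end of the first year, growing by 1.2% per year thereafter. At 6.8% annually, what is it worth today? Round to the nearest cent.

$561,071.43

PV = PMT / (i − g) = 31420 / (0.068 − 0.012) = 31420 / 0.056000 = 561,071.4286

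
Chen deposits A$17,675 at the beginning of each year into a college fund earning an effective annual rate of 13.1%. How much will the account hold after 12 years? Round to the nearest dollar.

FV = PMT · [(1+i)^n − 1] / i × (1+i) = 17675 · 29.188245 = 515,902.2275
(Beginning-of-period payments → annuity-due factor ×(1+i).)

A$515,902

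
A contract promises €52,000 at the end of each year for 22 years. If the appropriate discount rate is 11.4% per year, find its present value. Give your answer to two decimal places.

Annuity factor a(22|0.114) = 7.956060; PV = 52000 × 7.956060 = 413,715.1122

€413,715.11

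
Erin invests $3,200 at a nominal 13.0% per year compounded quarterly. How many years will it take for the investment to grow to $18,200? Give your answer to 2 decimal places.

13.59 years

Periodic rate i = 0.13/4 = 0.0325.
(1+i)^n = 18200/3200 = 5.68750, so n = ln 5.68750 / ln 1.0325 = 54.3498 quarters
= 54.3498/4 years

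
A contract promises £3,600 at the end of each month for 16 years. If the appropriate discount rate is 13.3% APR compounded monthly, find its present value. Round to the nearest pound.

i = 0.133/12 = 0.0110833 per month; n = 16·12 = 192.
Annuity factor a(192|0.0110833) = 79.355430; PV = 3600 × 79.355430 = 285,679.5468

£285,680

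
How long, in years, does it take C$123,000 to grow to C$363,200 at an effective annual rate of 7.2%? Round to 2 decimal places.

15.57 years

n = ln(363200/123000) / ln(1+0.072) = ln(2.95285) / 0.069526 = 15.5736 years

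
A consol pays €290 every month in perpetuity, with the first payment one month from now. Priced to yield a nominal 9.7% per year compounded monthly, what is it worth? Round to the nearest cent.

Periodic rate i = 0.097/12 = 0.00808333.
PV = C/r = 290/0.00808333 = 35,876.2887

€35,876.29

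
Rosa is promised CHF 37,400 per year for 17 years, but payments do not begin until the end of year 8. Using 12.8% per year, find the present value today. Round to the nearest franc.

Value one period before first payment (t=7): 37400 × [1 − (1+0.128)^(−17)] / 0.128 = 37400 × 6.804326 = 254,481.8060
Discount back 7 years: 254,481.8060 × (1+0.128)^(−7) = 254,481.8060 × 0.430364 = 109,519.9005

CHF 109,520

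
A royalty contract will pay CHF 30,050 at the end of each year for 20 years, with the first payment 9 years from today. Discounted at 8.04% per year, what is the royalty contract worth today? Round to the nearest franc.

CHF 158,455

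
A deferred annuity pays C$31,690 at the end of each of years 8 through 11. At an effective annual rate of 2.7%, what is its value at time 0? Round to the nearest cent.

PV at t=7 (ordinary 4-year annuity): 31690 × a(4|0.027) = 31690 × 3.743920 = 118,644.8151
PV₀ = 118,644.8151 / (1+0.027)^7 = 118,644.8151 / 1.205017 = 98,459.0540

C$98,459.05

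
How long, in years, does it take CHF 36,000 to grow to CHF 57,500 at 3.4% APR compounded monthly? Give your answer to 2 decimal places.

13.79 years

Periodic rate i = 0.034/12 = 0.00283333.
(1+i)^n = 57500/36000 = 1.59722, so n = ln 1.59722 / ln 1.00283 = 165.5044 months
= 165.5044/12 years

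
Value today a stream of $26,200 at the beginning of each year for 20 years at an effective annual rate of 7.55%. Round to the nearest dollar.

$286,172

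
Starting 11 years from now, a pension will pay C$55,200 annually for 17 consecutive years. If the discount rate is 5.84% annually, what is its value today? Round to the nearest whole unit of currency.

C$331,666

PV at t=10 (ordinary 17-year annuity): 55200 × a(17|0.0584) = 55200 × 10.598896 = 585,059.0607
Discount back 10 years: 585,059.0607 × (1+0.0584)^(−10) = 585,059.0607 × 0.566894 = 331,666.3396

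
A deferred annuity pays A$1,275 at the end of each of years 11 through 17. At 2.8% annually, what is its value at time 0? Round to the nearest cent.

Value one period before first payment (t=10): 1275 × [1 − (1+0.028)^(−7)] / 0.028 = 1275 × 6.277515 = 8,003.8315
PV₀ = 8,003.8315 / (1+0.028)^10 = 8,003.8315 / 1.318048 = 6,072.4898

A$6,072.49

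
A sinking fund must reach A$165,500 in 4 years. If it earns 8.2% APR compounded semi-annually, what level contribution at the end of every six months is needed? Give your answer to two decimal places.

A$17,897.46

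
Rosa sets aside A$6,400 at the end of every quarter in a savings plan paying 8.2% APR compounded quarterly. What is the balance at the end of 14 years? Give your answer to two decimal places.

A$660,450.46

With 4 periods per year: i = 0.0205, n = 56.
FV = 6400 × [(1+0.0205)^56 − 1] / 0.0205 = 6400 × 103.195385 = 660,450.4632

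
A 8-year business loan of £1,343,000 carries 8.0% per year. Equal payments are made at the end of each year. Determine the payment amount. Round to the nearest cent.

£233,701.82

PMT = 1.343e+06 / ( [1 − (1+0.08)^(−8)] / 0.08 ) = 1.343e+06 / 5.746639 = 233,701.8235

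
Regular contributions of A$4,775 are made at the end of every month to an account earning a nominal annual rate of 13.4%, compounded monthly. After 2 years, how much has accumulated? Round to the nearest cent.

Periodic rate i = 0.134/12 = 0.0111667; n = 2 × 12 = 24 periods.
FV = 4775 × [(1+0.0111667)^24 − 1] / 0.0111667 = 4775 × 27.349862 = 130,595.5928

A$130,595.59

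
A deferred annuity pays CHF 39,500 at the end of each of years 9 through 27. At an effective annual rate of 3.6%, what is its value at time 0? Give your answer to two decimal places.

PV at t=8 (ordinary 19-year annuity): 39500 × a(19|0.036) = 39500 × 13.591706 = 536,872.3954
Discount back 8 years: 536,872.3954 × (1+0.036)^(−8) = 536,872.3954 × 0.753567 = 404,569.3996

CHF 404,569.40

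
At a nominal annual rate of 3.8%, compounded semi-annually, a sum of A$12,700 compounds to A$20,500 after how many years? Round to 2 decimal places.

Periodic rate i = 0.038/2 = 0.019.
n = ln(20500/12700) / ln(1+0.019) = ln(1.61417) / 0.018822 = 25.4399 half-years
= 25.4399/2 years

12.72 years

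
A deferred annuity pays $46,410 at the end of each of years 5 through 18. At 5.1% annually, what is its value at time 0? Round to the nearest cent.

$374,114.04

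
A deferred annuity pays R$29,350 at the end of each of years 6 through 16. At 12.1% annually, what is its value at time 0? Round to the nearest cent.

PV at t=5 (ordinary 11-year annuity): 29350 × a(11|0.121) = 29350 × 5.911837 = 173,512.4106
Discount back 5 years: 173,512.4106 × (1+0.121)^(−5) = 173,512.4106 × 0.564900 = 98,017.2425

R$98,017.24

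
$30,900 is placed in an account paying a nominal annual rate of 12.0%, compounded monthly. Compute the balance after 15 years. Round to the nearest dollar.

i = 0.12/12 = 0.01 per month; n = 15·12 = 180.
FV = PV·(1+i)^n = 30,900 × 5.995802 = 185,270.2810

$185,270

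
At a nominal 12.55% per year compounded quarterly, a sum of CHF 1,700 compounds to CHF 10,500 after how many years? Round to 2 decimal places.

Periodic rate i = 0.1255/4 = 0.031375.
n = ln(10500/1700) / ln(1+0.031375) = ln(6.17647) / 0.030893 = 58.9375 quarters
= 58.9375/4 years

14.73 years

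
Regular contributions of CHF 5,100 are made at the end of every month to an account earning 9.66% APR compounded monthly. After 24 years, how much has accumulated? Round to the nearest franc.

With 12 periods per year: i = 0.00805, n = 288.
FV = PMT · [(1+i)^n − 1] / i = 5100 · 1126.154675 = 5,743,388.8425

CHF 5,743,389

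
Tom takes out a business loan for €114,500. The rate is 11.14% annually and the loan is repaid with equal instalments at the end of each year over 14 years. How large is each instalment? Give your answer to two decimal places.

Annuity-PV factor = 6.930549; PMT = 114500 / 6.930549 = 16,521.0575

€16,521.06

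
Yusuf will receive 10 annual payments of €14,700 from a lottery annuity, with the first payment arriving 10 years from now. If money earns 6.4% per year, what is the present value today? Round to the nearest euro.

€60,749

Value one period before first payment (t=9): 14700 × [1 − (1+0.064)^(−10)] / 0.064 = 14700 × 7.222592 = 106,172.1080
Discount back 9 years: 106,172.1080 × (1+0.064)^(−9) = 106,172.1080 × 0.572170 = 60,748.5321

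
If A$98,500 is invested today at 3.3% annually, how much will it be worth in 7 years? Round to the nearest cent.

A$123,634.16

FV = PV·(1+i)^n = 98,500 × 1.255169 = 123,634.1596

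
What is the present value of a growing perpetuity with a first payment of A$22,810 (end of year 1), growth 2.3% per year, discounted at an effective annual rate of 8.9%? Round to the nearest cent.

A$345,606.06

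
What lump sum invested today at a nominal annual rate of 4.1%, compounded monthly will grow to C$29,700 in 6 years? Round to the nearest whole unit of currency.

With 12 periods per year: i = 0.00341667, n = 72.
PV = FV·(1+i)^(−n) = 29,700 × 0.782250 = 23,232.8295

C$23,233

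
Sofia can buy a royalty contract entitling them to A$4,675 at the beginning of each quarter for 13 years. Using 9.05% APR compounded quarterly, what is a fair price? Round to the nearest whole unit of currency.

A$145,288

Periodic rate i = 0.0905/4 = 0.022625; n = 13 × 4 = 52 periods.
PV = PMT · [1 − (1+i)^(−n)] / i × (1+i) = 4675 · 31.077594 = 145,287.7501
(Beginning-of-period payments → annuity-due factor ×(1+i).)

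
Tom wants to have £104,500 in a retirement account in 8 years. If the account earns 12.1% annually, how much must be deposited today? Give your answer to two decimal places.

£41,905.54

PV = 104,500 / (1 + 0.121)^8 = 104,500 / 2.493704 = 41,905.5350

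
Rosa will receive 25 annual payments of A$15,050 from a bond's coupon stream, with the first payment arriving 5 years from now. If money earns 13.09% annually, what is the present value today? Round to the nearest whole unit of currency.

Value one period before first payment (t=4): 15050 × [1 − (1+0.1309)^(−25)] / 0.1309 = 15050 × 7.286679 = 109,664.5184
Discount back 4 years: 109,664.5184 × (1+0.1309)^(−4) = 109,664.5184 × 0.611369 = 67,045.4515

A$67,045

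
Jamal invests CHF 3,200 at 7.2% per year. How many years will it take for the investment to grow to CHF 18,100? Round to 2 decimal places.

24.92 years

n = ln(18100/3200) / ln(1+0.072) = ln(5.65625) / 0.069526 = 24.9225 years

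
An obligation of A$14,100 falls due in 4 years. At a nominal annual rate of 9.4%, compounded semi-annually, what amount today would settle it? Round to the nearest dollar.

i = 0.094/2 = 0.047 per half-year; n = 4·2 = 8.
PV = FV·(1+i)^(−n) = 14,100 × 0.692511 = 9,764.4022

A$9,764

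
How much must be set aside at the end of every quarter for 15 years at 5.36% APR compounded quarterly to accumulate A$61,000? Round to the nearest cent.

i = 0.0536/4 = 0.0134 per quarter; n = 15·4 = 60.
PMT = 61000 / ( [(1+0.0134)^60 − 1] / 0.0134 ) = 61000 / 91.236013 = 668.5956

A$668.60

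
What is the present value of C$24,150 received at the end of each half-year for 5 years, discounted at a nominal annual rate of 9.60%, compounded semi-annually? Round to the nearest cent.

i = 0.096/2 = 0.048 per half-year; n = 5·2 = 10.
PV = 24150 × [1 − (1+0.048)^(−10)] / 0.048 = 24150 × 7.797286 = 188,304.4515

C$188,304.45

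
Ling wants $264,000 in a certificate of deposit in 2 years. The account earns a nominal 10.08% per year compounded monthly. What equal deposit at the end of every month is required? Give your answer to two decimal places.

With 12 periods per year: i = 0.0084, n = 24.
PMT = 264000 / ( [(1+0.0084)^24 − 1] / 0.0084 ) = 264000 / 26.467729 = 9,974.4108

$9,974.41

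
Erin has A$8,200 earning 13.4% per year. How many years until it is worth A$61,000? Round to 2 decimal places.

(1+i)^n = 61000/8200 = 7.43902, so n = ln 7.43902 / ln 1.134 = 15.9580 years

15.96 years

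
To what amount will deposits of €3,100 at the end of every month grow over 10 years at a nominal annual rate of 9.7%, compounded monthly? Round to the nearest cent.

With 12 periods per year: i = 0.00808333, n = 120.
Accumulation factor s(120|0.00808333) = 201.362232; FV = 3100 × 201.362232 = 624,222.9195

€624,222.92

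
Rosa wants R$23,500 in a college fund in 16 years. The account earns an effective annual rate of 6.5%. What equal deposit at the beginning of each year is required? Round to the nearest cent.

R$824.76

FV-annuity factor × (1+i) = 28.493021; PMT = 23500 / 28.493021 = 824.7634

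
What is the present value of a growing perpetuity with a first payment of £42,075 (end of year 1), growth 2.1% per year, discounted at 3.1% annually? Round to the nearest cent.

PV = D₁/(r − g) = 42075/(0.031 − 0.021) = 4,207,500.0000

£4,207,500.00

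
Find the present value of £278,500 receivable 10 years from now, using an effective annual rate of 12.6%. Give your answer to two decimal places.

PV = 278,500 / (1 + 0.126)^10 = 278,500 / 3.276302 = 85,004.3781

£85,004.38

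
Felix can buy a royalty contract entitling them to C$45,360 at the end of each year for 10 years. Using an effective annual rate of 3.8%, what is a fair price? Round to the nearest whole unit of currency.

C$371,601

PV = 45360 × [1 − (1+0.038)^(−10)] / 0.038 = 45360 × 8.192256 = 371,600.7435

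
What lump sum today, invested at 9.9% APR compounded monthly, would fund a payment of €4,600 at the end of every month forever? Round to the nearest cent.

Periodic rate i = 0.099/12 = 0.00825.
PV = C/r = 4600/0.00825 = 557,575.7576

€557,575.76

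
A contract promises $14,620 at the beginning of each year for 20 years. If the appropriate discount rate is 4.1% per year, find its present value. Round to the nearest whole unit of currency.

$205,017

Annuity factor a(20|0.041) × (1+i) = 14.023076; PV = 14620 × 14.023076 = 205,017.3682
(Beginning-of-period payments → annuity-due factor ×(1+i).)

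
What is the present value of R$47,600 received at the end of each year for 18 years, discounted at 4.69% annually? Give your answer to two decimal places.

R$570,150.22

PV = PMT · [1 − (1+i)^(−n)] / i = 47600 · 11.977946 = 570,150.2245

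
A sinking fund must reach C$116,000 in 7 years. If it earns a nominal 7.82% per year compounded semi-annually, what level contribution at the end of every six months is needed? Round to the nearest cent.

C$6,380.85

i = 0.0782/2 = 0.0391 per half-year; n = 7·2 = 14.
FV-annuity factor = 18.179389; PMT = 116000 / 18.179389 = 6,380.8524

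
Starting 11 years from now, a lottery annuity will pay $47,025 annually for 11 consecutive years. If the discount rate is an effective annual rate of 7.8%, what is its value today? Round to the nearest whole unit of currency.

$159,956

PV at t=10 (ordinary 11-year annuity): 47025 × a(11|0.078) = 47025 × 7.208754 = 338,991.6386
PV₀ = 338,991.6386 / (1+0.078)^10 = 338,991.6386 / 2.119276 = 159,956.3103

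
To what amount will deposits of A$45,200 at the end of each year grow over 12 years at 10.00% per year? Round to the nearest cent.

Accumulation factor s(12|0.1) = 21.384284; FV = 45200 × 21.384284 = 966,569.6263

A$966,569.63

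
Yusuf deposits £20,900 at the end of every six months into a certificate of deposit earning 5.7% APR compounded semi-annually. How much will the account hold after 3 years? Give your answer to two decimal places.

i = 0.057/2 = 0.0285 per half-year; n = 3·2 = 6.
Accumulation factor s(6|0.0285) = 6.444096; FV = 20900 × 6.444096 = 134,681.6109

£134,681.61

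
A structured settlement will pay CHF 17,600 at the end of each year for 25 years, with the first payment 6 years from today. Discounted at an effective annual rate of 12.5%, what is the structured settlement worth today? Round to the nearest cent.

CHF 74,022.24

PV at t=5 (ordinary 25-year annuity): 17600 × a(25|0.125) = 17600 × 7.579005 = 133,390.4882
PV₀ = 133,390.4882 / (1+0.125)^5 = 133,390.4882 / 1.802032 = 74,022.2445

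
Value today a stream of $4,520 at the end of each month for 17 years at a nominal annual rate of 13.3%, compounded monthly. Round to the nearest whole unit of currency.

$364,774

With 12 periods per year: i = 0.0110833, n = 204.
PV = PMT · [1 − (1+i)^(−n)] / i = 4520 · 80.702176 = 364,773.8341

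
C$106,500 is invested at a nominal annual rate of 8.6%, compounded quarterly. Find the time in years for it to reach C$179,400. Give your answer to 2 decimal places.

Periodic rate i = 0.086/4 = 0.0215.
(1+i)^n = 179400/106500 = 1.68451, so n = ln 1.68451 / ln 1.0215 = 24.5144 quarters
= 24.5144/4 years

6.13 years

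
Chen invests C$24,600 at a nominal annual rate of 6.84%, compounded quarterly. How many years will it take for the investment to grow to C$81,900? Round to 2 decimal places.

17.73 years

Periodic rate i = 0.0684/4 = 0.0171.
n = ln(81900/24600) / ln(1+0.0171) = ln(3.32927) / 0.016955 = 70.9361 quarters
= 70.9361/4 years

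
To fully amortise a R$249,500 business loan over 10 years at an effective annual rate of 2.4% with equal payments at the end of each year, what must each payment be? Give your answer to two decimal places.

R$28,360.45

PMT = 249500 / ( [1 − (1+0.024)^(−10)] / 0.024 ) = 249500 / 8.797462 = 28,360.4512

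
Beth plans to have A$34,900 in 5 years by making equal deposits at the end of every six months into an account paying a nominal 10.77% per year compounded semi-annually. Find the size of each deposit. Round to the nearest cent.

Periodic rate i = 0.1077/2 = 0.05385; n = 5 × 2 = 10 periods.
FV-annuity factor = 12.806238; PMT = 34900 / 12.806238 = 2,725.2343

A$2,725.23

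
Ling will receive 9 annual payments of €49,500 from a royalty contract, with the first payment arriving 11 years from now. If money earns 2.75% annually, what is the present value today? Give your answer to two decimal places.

Value one period before first payment (t=10): 49500 × [1 − (1+0.0275)^(−9)] / 0.0275 = 49500 × 7.877678 = 389,945.0738
Discount back 10 years: 389,945.0738 × (1+0.0275)^(−10) = 389,945.0738 × 0.762398 = 297,293.3075

€297,293.31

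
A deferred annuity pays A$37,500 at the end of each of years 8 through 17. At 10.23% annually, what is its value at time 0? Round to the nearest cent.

A$115,383.79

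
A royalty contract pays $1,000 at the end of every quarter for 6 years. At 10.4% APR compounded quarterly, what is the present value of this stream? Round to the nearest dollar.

Periodic rate i = 0.104/4 = 0.026; n = 6 × 4 = 24 periods.
PV = PMT · [1 − (1+i)^(−n)] / i = 1000 · 17.688980 = 17,688.9798

$17,689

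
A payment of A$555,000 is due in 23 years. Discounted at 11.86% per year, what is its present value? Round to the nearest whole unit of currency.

A$42,148

PV = FV·(1+i)^(−n) = 555,000 × 0.075942 = 42,147.5407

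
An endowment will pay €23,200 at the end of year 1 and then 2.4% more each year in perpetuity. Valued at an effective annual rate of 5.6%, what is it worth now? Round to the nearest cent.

PV = D₁/(r − g) = 23200/(0.056 − 0.024) = 725,000.0000

€725,000.00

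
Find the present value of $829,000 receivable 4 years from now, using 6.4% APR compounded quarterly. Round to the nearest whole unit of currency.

$643,065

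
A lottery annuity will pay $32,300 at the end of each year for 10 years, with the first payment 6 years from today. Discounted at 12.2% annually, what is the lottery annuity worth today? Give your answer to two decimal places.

Value one period before first payment (t=5): 32300 × [1 − (1+0.122)^(−10)] / 0.122 = 32300 × 5.604264 = 181,017.7298
PV₀ = 181,017.7298 / (1+0.122)^5 = 181,017.7298 / 1.778133 = 101,802.1217

$101,802.12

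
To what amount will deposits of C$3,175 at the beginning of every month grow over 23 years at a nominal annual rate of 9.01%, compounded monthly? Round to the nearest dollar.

C$2,931,921

With 12 periods per year: i = 0.00750833, n = 276.
FV = PMT · [(1+i)^n − 1] / i × (1+i) = 3175 · 923.439553 = 2,931,920.5793
(annuity-due: payments at period start, so ×(1+i).)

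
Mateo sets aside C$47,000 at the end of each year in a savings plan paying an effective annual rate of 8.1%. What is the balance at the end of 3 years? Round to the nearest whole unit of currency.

C$152,729

FV = PMT · [(1+i)^n − 1] / i = 47000 · 3.249561 = 152,729.3670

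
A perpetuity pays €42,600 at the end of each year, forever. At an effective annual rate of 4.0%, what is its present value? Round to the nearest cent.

PV = PMT / i = 42600 / 0.04 = 1,065,000.0000

€1,065,000.00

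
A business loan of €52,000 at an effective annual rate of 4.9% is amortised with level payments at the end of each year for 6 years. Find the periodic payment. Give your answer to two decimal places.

Annuity-PV factor = 5.091965; PMT = 52000 / 5.091965 = 10,212.1684

€10,212.17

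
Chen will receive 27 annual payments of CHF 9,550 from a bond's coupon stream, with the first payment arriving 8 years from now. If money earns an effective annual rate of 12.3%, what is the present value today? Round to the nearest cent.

Value one period before first payment (t=7): 9550 × [1 − (1+0.123)^(−27)] / 0.123 = 9550 × 7.775397 = 74,255.0452
Discount back 7 years: 74,255.0452 × (1+0.123)^(−7) = 74,255.0452 × 0.443958 = 32,966.1077

CHF 32,966.11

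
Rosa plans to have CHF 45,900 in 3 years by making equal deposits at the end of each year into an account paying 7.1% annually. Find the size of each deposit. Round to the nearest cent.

CHF 14,263.34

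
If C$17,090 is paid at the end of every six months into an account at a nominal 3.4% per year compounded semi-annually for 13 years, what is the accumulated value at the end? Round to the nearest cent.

With 2 periods per year: i = 0.017, n = 26.
Accumulation factor s(26|0.017) = 32.355687; FV = 17090 × 32.355687 = 552,958.6873

C$552,958.69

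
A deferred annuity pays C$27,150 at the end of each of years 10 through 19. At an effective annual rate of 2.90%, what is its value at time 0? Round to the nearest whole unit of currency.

C$179,974

PV at t=9 (ordinary 10-year annuity): 27150 × a(10|0.029) = 27150 × 8.573902 = 232,781.4282
PV₀ = 232,781.4282 / (1+0.029)^9 = 232,781.4282 / 1.293416 = 179,974.0773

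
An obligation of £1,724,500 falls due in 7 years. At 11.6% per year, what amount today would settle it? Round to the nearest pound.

£799,860

Discount factor = (1+0.116)^(−7) = 0.463821; PV = 1,724,500 × 0.463821 = 799,859.7379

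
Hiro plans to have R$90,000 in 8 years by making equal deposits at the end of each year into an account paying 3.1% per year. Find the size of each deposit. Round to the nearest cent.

R$10,085.22

FV-annuity factor = 8.923954; PMT = 90000 / 8.923954 = 10,085.2157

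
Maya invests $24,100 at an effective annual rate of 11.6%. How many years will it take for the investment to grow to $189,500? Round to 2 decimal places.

(1+i)^n = 189500/24100 = 7.86307, so n = ln 7.86307 / ln 1.116 = 18.7896 years

18.79 years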